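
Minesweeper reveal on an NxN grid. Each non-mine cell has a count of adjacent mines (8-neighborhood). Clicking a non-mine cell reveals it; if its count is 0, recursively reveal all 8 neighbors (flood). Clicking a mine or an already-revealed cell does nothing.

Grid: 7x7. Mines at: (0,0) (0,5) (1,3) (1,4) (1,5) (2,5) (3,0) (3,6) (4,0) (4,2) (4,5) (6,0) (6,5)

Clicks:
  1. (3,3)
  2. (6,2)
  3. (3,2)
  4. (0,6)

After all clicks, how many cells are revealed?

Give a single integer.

Click 1 (3,3) count=1: revealed 1 new [(3,3)] -> total=1
Click 2 (6,2) count=0: revealed 8 new [(5,1) (5,2) (5,3) (5,4) (6,1) (6,2) (6,3) (6,4)] -> total=9
Click 3 (3,2) count=1: revealed 1 new [(3,2)] -> total=10
Click 4 (0,6) count=2: revealed 1 new [(0,6)] -> total=11

Answer: 11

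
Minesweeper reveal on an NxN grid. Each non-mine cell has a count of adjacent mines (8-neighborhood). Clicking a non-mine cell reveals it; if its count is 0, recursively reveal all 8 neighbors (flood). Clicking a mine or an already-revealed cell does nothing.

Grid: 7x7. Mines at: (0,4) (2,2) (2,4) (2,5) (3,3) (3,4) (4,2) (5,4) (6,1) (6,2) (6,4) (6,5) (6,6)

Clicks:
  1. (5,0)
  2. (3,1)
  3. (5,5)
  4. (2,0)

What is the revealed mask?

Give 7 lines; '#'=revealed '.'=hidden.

Answer: ####...
####...
##.....
##.....
##.....
##...#.
.......

Derivation:
Click 1 (5,0) count=1: revealed 1 new [(5,0)] -> total=1
Click 2 (3,1) count=2: revealed 1 new [(3,1)] -> total=2
Click 3 (5,5) count=4: revealed 1 new [(5,5)] -> total=3
Click 4 (2,0) count=0: revealed 14 new [(0,0) (0,1) (0,2) (0,3) (1,0) (1,1) (1,2) (1,3) (2,0) (2,1) (3,0) (4,0) (4,1) (5,1)] -> total=17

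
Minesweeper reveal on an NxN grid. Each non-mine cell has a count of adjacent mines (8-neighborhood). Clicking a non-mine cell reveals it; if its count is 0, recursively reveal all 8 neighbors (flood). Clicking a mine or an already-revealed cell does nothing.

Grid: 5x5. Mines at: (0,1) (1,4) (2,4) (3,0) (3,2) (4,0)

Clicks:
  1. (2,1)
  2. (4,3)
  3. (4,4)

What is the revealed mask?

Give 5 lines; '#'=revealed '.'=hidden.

Click 1 (2,1) count=2: revealed 1 new [(2,1)] -> total=1
Click 2 (4,3) count=1: revealed 1 new [(4,3)] -> total=2
Click 3 (4,4) count=0: revealed 3 new [(3,3) (3,4) (4,4)] -> total=5

Answer: .....
.....
.#...
...##
...##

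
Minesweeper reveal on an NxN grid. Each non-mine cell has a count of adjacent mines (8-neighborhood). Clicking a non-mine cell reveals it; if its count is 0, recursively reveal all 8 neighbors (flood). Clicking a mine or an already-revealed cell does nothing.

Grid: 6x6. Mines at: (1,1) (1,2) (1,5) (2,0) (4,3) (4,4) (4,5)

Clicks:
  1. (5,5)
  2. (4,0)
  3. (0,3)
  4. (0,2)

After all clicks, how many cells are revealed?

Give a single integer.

Click 1 (5,5) count=2: revealed 1 new [(5,5)] -> total=1
Click 2 (4,0) count=0: revealed 9 new [(3,0) (3,1) (3,2) (4,0) (4,1) (4,2) (5,0) (5,1) (5,2)] -> total=10
Click 3 (0,3) count=1: revealed 1 new [(0,3)] -> total=11
Click 4 (0,2) count=2: revealed 1 new [(0,2)] -> total=12

Answer: 12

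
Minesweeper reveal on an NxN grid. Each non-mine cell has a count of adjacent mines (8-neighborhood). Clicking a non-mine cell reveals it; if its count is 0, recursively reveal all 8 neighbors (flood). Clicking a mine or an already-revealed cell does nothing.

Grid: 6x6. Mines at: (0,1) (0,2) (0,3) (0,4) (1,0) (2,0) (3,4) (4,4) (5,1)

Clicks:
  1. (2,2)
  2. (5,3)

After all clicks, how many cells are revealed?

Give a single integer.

Click 1 (2,2) count=0: revealed 12 new [(1,1) (1,2) (1,3) (2,1) (2,2) (2,3) (3,1) (3,2) (3,3) (4,1) (4,2) (4,3)] -> total=12
Click 2 (5,3) count=1: revealed 1 new [(5,3)] -> total=13

Answer: 13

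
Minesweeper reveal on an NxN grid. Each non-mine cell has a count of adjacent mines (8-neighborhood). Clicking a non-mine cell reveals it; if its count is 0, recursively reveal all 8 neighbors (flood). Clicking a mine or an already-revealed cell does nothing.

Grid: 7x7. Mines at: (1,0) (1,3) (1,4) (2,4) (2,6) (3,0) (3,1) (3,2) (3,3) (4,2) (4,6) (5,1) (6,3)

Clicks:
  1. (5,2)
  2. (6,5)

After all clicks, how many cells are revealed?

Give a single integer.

Click 1 (5,2) count=3: revealed 1 new [(5,2)] -> total=1
Click 2 (6,5) count=0: revealed 6 new [(5,4) (5,5) (5,6) (6,4) (6,5) (6,6)] -> total=7

Answer: 7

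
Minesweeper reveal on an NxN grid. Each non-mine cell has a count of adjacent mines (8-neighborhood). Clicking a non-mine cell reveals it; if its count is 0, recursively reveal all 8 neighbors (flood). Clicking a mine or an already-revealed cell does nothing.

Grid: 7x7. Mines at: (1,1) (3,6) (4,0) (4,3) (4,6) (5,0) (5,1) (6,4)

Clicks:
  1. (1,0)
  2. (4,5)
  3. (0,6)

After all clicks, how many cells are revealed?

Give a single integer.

Answer: 21

Derivation:
Click 1 (1,0) count=1: revealed 1 new [(1,0)] -> total=1
Click 2 (4,5) count=2: revealed 1 new [(4,5)] -> total=2
Click 3 (0,6) count=0: revealed 19 new [(0,2) (0,3) (0,4) (0,5) (0,6) (1,2) (1,3) (1,4) (1,5) (1,6) (2,2) (2,3) (2,4) (2,5) (2,6) (3,2) (3,3) (3,4) (3,5)] -> total=21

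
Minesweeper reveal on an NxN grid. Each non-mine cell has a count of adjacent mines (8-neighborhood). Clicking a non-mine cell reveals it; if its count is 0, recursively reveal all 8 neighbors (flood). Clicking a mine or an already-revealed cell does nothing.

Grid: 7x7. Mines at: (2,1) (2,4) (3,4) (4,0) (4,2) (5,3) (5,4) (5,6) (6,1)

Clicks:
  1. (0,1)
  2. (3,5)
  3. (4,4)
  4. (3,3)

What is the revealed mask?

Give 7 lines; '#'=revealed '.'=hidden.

Click 1 (0,1) count=0: revealed 20 new [(0,0) (0,1) (0,2) (0,3) (0,4) (0,5) (0,6) (1,0) (1,1) (1,2) (1,3) (1,4) (1,5) (1,6) (2,5) (2,6) (3,5) (3,6) (4,5) (4,6)] -> total=20
Click 2 (3,5) count=2: revealed 0 new [(none)] -> total=20
Click 3 (4,4) count=3: revealed 1 new [(4,4)] -> total=21
Click 4 (3,3) count=3: revealed 1 new [(3,3)] -> total=22

Answer: #######
#######
.....##
...#.##
....###
.......
.......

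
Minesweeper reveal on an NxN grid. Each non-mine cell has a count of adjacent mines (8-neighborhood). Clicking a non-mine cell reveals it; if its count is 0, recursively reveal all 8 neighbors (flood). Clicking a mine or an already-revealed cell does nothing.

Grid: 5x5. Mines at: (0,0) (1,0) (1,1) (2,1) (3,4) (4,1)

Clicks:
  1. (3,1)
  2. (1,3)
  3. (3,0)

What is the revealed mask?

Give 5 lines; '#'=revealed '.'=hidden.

Answer: ..###
..###
..###
##...
.....

Derivation:
Click 1 (3,1) count=2: revealed 1 new [(3,1)] -> total=1
Click 2 (1,3) count=0: revealed 9 new [(0,2) (0,3) (0,4) (1,2) (1,3) (1,4) (2,2) (2,3) (2,4)] -> total=10
Click 3 (3,0) count=2: revealed 1 new [(3,0)] -> total=11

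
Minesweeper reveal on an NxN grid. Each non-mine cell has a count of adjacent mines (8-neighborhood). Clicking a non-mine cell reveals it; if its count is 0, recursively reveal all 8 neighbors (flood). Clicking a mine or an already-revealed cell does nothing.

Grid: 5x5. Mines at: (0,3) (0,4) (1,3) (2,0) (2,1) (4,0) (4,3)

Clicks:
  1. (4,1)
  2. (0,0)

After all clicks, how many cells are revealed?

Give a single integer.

Answer: 7

Derivation:
Click 1 (4,1) count=1: revealed 1 new [(4,1)] -> total=1
Click 2 (0,0) count=0: revealed 6 new [(0,0) (0,1) (0,2) (1,0) (1,1) (1,2)] -> total=7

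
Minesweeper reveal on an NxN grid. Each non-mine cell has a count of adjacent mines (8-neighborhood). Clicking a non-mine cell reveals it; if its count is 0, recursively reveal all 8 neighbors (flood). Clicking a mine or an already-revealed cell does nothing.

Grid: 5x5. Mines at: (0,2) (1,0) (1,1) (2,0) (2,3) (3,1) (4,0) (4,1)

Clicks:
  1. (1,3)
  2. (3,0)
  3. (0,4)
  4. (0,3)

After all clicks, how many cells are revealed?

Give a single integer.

Click 1 (1,3) count=2: revealed 1 new [(1,3)] -> total=1
Click 2 (3,0) count=4: revealed 1 new [(3,0)] -> total=2
Click 3 (0,4) count=0: revealed 3 new [(0,3) (0,4) (1,4)] -> total=5
Click 4 (0,3) count=1: revealed 0 new [(none)] -> total=5

Answer: 5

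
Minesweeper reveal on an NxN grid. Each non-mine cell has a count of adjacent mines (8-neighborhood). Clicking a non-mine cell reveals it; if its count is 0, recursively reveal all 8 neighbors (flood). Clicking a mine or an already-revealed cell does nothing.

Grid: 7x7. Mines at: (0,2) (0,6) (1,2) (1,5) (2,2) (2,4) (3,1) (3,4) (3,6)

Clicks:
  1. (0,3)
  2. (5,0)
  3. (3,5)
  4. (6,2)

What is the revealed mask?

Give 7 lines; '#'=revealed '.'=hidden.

Answer: ...#...
.......
.......
.....#.
#######
#######
#######

Derivation:
Click 1 (0,3) count=2: revealed 1 new [(0,3)] -> total=1
Click 2 (5,0) count=0: revealed 21 new [(4,0) (4,1) (4,2) (4,3) (4,4) (4,5) (4,6) (5,0) (5,1) (5,2) (5,3) (5,4) (5,5) (5,6) (6,0) (6,1) (6,2) (6,3) (6,4) (6,5) (6,6)] -> total=22
Click 3 (3,5) count=3: revealed 1 new [(3,5)] -> total=23
Click 4 (6,2) count=0: revealed 0 new [(none)] -> total=23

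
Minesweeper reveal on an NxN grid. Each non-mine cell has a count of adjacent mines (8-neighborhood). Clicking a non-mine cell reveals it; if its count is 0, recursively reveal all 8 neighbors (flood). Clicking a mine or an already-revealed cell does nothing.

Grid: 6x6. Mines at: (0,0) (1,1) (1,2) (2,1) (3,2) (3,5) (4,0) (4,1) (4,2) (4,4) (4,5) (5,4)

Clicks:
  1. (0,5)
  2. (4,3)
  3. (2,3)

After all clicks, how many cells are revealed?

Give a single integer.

Click 1 (0,5) count=0: revealed 9 new [(0,3) (0,4) (0,5) (1,3) (1,4) (1,5) (2,3) (2,4) (2,5)] -> total=9
Click 2 (4,3) count=4: revealed 1 new [(4,3)] -> total=10
Click 3 (2,3) count=2: revealed 0 new [(none)] -> total=10

Answer: 10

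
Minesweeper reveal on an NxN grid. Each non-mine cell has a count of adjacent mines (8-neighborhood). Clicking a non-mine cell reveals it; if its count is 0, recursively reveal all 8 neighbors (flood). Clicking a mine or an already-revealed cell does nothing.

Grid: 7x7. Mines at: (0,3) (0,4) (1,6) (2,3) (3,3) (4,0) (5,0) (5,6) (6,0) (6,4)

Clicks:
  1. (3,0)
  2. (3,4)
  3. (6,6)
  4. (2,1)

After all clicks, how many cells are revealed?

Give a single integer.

Answer: 14

Derivation:
Click 1 (3,0) count=1: revealed 1 new [(3,0)] -> total=1
Click 2 (3,4) count=2: revealed 1 new [(3,4)] -> total=2
Click 3 (6,6) count=1: revealed 1 new [(6,6)] -> total=3
Click 4 (2,1) count=0: revealed 11 new [(0,0) (0,1) (0,2) (1,0) (1,1) (1,2) (2,0) (2,1) (2,2) (3,1) (3,2)] -> total=14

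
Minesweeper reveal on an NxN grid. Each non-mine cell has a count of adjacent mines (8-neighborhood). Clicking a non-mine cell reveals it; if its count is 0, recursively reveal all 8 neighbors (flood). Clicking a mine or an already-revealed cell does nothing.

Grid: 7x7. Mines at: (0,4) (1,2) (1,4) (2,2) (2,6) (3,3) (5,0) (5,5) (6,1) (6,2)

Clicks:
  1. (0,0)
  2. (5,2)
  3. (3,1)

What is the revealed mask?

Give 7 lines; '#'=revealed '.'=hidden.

Click 1 (0,0) count=0: revealed 10 new [(0,0) (0,1) (1,0) (1,1) (2,0) (2,1) (3,0) (3,1) (4,0) (4,1)] -> total=10
Click 2 (5,2) count=2: revealed 1 new [(5,2)] -> total=11
Click 3 (3,1) count=1: revealed 0 new [(none)] -> total=11

Answer: ##.....
##.....
##.....
##.....
##.....
..#....
.......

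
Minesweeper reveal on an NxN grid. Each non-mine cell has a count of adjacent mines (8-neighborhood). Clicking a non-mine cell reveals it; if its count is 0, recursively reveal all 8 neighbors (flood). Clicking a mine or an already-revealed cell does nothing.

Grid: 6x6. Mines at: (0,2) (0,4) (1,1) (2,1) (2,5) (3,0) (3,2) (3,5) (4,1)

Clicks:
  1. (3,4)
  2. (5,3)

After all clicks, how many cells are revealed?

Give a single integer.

Answer: 9

Derivation:
Click 1 (3,4) count=2: revealed 1 new [(3,4)] -> total=1
Click 2 (5,3) count=0: revealed 8 new [(4,2) (4,3) (4,4) (4,5) (5,2) (5,3) (5,4) (5,5)] -> total=9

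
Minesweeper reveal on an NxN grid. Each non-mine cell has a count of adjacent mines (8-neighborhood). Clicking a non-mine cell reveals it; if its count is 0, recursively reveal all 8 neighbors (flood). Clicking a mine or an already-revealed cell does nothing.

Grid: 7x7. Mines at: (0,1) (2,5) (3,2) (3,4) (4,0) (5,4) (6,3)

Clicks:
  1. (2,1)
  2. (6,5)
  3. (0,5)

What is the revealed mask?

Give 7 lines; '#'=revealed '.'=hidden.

Answer: ..#####
..#####
.####..
.......
.......
.......
.....#.

Derivation:
Click 1 (2,1) count=1: revealed 1 new [(2,1)] -> total=1
Click 2 (6,5) count=1: revealed 1 new [(6,5)] -> total=2
Click 3 (0,5) count=0: revealed 13 new [(0,2) (0,3) (0,4) (0,5) (0,6) (1,2) (1,3) (1,4) (1,5) (1,6) (2,2) (2,3) (2,4)] -> total=15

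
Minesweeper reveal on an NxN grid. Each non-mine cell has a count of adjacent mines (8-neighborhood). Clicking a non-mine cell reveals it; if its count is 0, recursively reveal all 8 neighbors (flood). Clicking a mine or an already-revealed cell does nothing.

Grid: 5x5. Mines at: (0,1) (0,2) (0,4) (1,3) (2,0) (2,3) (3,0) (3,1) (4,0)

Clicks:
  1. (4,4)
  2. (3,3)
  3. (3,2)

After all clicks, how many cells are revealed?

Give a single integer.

Answer: 6

Derivation:
Click 1 (4,4) count=0: revealed 6 new [(3,2) (3,3) (3,4) (4,2) (4,3) (4,4)] -> total=6
Click 2 (3,3) count=1: revealed 0 new [(none)] -> total=6
Click 3 (3,2) count=2: revealed 0 new [(none)] -> total=6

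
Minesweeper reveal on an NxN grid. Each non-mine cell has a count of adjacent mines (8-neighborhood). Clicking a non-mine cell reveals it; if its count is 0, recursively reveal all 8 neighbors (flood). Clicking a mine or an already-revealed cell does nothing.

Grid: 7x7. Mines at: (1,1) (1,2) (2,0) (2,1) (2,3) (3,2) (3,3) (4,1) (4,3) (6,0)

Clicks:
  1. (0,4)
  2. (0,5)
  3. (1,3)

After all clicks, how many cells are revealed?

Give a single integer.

Answer: 29

Derivation:
Click 1 (0,4) count=0: revealed 29 new [(0,3) (0,4) (0,5) (0,6) (1,3) (1,4) (1,5) (1,6) (2,4) (2,5) (2,6) (3,4) (3,5) (3,6) (4,4) (4,5) (4,6) (5,1) (5,2) (5,3) (5,4) (5,5) (5,6) (6,1) (6,2) (6,3) (6,4) (6,5) (6,6)] -> total=29
Click 2 (0,5) count=0: revealed 0 new [(none)] -> total=29
Click 3 (1,3) count=2: revealed 0 new [(none)] -> total=29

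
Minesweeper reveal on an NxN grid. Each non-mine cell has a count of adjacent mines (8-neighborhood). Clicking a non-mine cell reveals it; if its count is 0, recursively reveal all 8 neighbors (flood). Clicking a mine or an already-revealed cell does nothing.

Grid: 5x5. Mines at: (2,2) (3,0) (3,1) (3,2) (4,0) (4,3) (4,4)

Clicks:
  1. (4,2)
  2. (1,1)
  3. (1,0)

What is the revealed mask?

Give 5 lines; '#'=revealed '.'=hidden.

Answer: #####
#####
##.##
...##
..#..

Derivation:
Click 1 (4,2) count=3: revealed 1 new [(4,2)] -> total=1
Click 2 (1,1) count=1: revealed 1 new [(1,1)] -> total=2
Click 3 (1,0) count=0: revealed 15 new [(0,0) (0,1) (0,2) (0,3) (0,4) (1,0) (1,2) (1,3) (1,4) (2,0) (2,1) (2,3) (2,4) (3,3) (3,4)] -> total=17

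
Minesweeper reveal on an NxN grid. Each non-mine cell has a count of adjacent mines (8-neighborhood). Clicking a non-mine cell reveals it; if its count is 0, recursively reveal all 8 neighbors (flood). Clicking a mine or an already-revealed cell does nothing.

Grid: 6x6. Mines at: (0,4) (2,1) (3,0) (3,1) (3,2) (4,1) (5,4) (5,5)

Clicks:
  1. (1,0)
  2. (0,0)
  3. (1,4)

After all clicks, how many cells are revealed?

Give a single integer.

Click 1 (1,0) count=1: revealed 1 new [(1,0)] -> total=1
Click 2 (0,0) count=0: revealed 7 new [(0,0) (0,1) (0,2) (0,3) (1,1) (1,2) (1,3)] -> total=8
Click 3 (1,4) count=1: revealed 1 new [(1,4)] -> total=9

Answer: 9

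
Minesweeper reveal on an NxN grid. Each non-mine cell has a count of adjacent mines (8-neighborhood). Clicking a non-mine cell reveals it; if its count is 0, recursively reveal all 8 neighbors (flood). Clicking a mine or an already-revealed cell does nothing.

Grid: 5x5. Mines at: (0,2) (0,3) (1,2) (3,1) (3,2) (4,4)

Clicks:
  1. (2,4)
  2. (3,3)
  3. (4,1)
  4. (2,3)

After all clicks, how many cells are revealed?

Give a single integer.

Answer: 7

Derivation:
Click 1 (2,4) count=0: revealed 6 new [(1,3) (1,4) (2,3) (2,4) (3,3) (3,4)] -> total=6
Click 2 (3,3) count=2: revealed 0 new [(none)] -> total=6
Click 3 (4,1) count=2: revealed 1 new [(4,1)] -> total=7
Click 4 (2,3) count=2: revealed 0 new [(none)] -> total=7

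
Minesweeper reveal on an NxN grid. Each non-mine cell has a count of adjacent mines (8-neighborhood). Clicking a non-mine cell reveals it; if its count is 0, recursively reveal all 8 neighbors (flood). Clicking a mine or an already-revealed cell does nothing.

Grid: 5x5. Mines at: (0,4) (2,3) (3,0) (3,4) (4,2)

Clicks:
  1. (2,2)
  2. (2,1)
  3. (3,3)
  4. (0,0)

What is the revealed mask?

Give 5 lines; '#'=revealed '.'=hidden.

Answer: ####.
####.
###..
...#.
.....

Derivation:
Click 1 (2,2) count=1: revealed 1 new [(2,2)] -> total=1
Click 2 (2,1) count=1: revealed 1 new [(2,1)] -> total=2
Click 3 (3,3) count=3: revealed 1 new [(3,3)] -> total=3
Click 4 (0,0) count=0: revealed 9 new [(0,0) (0,1) (0,2) (0,3) (1,0) (1,1) (1,2) (1,3) (2,0)] -> total=12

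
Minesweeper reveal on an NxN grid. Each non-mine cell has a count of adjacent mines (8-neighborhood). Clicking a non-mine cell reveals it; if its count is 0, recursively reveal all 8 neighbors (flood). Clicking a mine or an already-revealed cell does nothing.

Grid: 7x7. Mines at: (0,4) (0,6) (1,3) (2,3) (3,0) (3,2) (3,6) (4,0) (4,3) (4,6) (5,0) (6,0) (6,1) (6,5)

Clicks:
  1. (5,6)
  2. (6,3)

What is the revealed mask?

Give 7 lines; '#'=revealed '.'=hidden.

Answer: .......
.......
.......
.......
.......
..###.#
..###..

Derivation:
Click 1 (5,6) count=2: revealed 1 new [(5,6)] -> total=1
Click 2 (6,3) count=0: revealed 6 new [(5,2) (5,3) (5,4) (6,2) (6,3) (6,4)] -> total=7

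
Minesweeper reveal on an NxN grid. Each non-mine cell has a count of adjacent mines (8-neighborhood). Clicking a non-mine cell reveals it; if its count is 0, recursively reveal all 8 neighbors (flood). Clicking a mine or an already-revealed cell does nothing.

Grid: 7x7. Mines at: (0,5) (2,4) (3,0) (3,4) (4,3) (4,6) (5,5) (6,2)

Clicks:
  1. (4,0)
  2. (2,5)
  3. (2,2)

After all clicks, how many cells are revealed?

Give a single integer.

Click 1 (4,0) count=1: revealed 1 new [(4,0)] -> total=1
Click 2 (2,5) count=2: revealed 1 new [(2,5)] -> total=2
Click 3 (2,2) count=0: revealed 17 new [(0,0) (0,1) (0,2) (0,3) (0,4) (1,0) (1,1) (1,2) (1,3) (1,4) (2,0) (2,1) (2,2) (2,3) (3,1) (3,2) (3,3)] -> total=19

Answer: 19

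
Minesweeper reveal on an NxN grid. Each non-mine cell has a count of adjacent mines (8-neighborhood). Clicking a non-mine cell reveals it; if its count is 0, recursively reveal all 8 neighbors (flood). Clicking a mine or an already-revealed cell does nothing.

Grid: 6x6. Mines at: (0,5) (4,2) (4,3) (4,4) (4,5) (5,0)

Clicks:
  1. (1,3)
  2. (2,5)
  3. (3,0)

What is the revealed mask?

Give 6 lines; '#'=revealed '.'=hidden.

Click 1 (1,3) count=0: revealed 25 new [(0,0) (0,1) (0,2) (0,3) (0,4) (1,0) (1,1) (1,2) (1,3) (1,4) (1,5) (2,0) (2,1) (2,2) (2,3) (2,4) (2,5) (3,0) (3,1) (3,2) (3,3) (3,4) (3,5) (4,0) (4,1)] -> total=25
Click 2 (2,5) count=0: revealed 0 new [(none)] -> total=25
Click 3 (3,0) count=0: revealed 0 new [(none)] -> total=25

Answer: #####.
######
######
######
##....
......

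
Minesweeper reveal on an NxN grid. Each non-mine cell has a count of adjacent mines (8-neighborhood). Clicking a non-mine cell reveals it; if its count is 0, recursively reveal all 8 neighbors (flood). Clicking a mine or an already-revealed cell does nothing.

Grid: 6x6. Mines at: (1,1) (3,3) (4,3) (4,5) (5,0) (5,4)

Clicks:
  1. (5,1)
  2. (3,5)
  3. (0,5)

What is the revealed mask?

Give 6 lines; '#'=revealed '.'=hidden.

Click 1 (5,1) count=1: revealed 1 new [(5,1)] -> total=1
Click 2 (3,5) count=1: revealed 1 new [(3,5)] -> total=2
Click 3 (0,5) count=0: revealed 13 new [(0,2) (0,3) (0,4) (0,5) (1,2) (1,3) (1,4) (1,5) (2,2) (2,3) (2,4) (2,5) (3,4)] -> total=15

Answer: ..####
..####
..####
....##
......
.#....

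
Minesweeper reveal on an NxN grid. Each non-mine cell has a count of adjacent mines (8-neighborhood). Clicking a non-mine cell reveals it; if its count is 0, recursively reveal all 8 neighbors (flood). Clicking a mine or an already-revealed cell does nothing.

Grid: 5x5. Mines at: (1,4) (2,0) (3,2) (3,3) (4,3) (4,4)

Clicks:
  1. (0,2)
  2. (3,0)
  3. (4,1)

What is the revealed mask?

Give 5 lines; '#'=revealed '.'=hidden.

Answer: ####.
####.
.###.
#....
.#...

Derivation:
Click 1 (0,2) count=0: revealed 11 new [(0,0) (0,1) (0,2) (0,3) (1,0) (1,1) (1,2) (1,3) (2,1) (2,2) (2,3)] -> total=11
Click 2 (3,0) count=1: revealed 1 new [(3,0)] -> total=12
Click 3 (4,1) count=1: revealed 1 new [(4,1)] -> total=13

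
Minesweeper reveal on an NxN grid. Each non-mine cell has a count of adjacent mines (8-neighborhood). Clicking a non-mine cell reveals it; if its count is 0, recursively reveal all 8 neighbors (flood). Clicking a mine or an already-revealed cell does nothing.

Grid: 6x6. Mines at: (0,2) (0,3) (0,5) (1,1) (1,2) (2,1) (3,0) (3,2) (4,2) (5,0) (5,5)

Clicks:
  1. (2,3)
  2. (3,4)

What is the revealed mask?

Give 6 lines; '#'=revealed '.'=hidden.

Click 1 (2,3) count=2: revealed 1 new [(2,3)] -> total=1
Click 2 (3,4) count=0: revealed 11 new [(1,3) (1,4) (1,5) (2,4) (2,5) (3,3) (3,4) (3,5) (4,3) (4,4) (4,5)] -> total=12

Answer: ......
...###
...###
...###
...###
......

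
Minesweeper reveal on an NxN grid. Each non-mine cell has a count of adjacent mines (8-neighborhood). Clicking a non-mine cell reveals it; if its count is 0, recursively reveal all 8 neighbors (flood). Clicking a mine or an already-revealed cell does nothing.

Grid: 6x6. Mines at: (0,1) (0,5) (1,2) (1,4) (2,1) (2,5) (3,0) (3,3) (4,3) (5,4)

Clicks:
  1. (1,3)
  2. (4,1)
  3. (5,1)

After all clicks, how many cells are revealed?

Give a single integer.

Click 1 (1,3) count=2: revealed 1 new [(1,3)] -> total=1
Click 2 (4,1) count=1: revealed 1 new [(4,1)] -> total=2
Click 3 (5,1) count=0: revealed 5 new [(4,0) (4,2) (5,0) (5,1) (5,2)] -> total=7

Answer: 7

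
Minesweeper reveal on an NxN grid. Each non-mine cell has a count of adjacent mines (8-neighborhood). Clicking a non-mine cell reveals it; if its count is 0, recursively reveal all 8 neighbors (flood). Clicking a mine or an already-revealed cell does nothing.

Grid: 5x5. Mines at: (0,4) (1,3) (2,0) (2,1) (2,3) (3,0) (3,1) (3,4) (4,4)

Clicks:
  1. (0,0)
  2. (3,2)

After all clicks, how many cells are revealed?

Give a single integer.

Click 1 (0,0) count=0: revealed 6 new [(0,0) (0,1) (0,2) (1,0) (1,1) (1,2)] -> total=6
Click 2 (3,2) count=3: revealed 1 new [(3,2)] -> total=7

Answer: 7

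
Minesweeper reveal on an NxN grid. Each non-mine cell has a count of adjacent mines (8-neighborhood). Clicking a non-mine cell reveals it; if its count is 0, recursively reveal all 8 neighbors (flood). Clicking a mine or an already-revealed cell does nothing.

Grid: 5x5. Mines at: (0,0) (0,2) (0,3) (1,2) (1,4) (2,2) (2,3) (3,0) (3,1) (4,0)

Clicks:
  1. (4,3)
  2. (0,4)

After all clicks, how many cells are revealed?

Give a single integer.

Answer: 7

Derivation:
Click 1 (4,3) count=0: revealed 6 new [(3,2) (3,3) (3,4) (4,2) (4,3) (4,4)] -> total=6
Click 2 (0,4) count=2: revealed 1 new [(0,4)] -> total=7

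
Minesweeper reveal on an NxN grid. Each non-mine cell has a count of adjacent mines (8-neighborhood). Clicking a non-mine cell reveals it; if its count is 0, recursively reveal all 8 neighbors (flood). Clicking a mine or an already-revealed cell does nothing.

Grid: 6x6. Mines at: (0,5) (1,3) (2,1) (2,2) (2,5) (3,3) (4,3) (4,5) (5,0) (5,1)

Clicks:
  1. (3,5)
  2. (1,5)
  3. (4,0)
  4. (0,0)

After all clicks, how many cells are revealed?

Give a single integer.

Click 1 (3,5) count=2: revealed 1 new [(3,5)] -> total=1
Click 2 (1,5) count=2: revealed 1 new [(1,5)] -> total=2
Click 3 (4,0) count=2: revealed 1 new [(4,0)] -> total=3
Click 4 (0,0) count=0: revealed 6 new [(0,0) (0,1) (0,2) (1,0) (1,1) (1,2)] -> total=9

Answer: 9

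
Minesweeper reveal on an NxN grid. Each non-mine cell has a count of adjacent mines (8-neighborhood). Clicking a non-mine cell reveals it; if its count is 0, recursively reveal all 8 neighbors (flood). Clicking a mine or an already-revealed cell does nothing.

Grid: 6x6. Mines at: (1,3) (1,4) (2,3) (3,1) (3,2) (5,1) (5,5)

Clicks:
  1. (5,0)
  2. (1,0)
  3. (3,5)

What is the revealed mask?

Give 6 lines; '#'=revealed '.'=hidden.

Click 1 (5,0) count=1: revealed 1 new [(5,0)] -> total=1
Click 2 (1,0) count=0: revealed 9 new [(0,0) (0,1) (0,2) (1,0) (1,1) (1,2) (2,0) (2,1) (2,2)] -> total=10
Click 3 (3,5) count=0: revealed 6 new [(2,4) (2,5) (3,4) (3,5) (4,4) (4,5)] -> total=16

Answer: ###...
###...
###.##
....##
....##
#.....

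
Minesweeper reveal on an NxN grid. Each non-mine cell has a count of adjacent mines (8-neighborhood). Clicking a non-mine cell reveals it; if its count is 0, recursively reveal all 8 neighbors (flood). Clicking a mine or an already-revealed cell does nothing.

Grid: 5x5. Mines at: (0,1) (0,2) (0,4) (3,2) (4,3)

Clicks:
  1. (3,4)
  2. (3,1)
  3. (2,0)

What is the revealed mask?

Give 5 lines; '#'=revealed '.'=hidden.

Click 1 (3,4) count=1: revealed 1 new [(3,4)] -> total=1
Click 2 (3,1) count=1: revealed 1 new [(3,1)] -> total=2
Click 3 (2,0) count=0: revealed 7 new [(1,0) (1,1) (2,0) (2,1) (3,0) (4,0) (4,1)] -> total=9

Answer: .....
##...
##...
##..#
##...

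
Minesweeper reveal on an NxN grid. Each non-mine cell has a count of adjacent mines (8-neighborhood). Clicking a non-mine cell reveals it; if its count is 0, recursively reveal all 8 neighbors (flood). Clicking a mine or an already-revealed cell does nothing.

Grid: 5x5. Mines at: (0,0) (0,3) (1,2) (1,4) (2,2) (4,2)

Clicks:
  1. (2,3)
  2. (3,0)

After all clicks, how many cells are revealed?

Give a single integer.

Answer: 9

Derivation:
Click 1 (2,3) count=3: revealed 1 new [(2,3)] -> total=1
Click 2 (3,0) count=0: revealed 8 new [(1,0) (1,1) (2,0) (2,1) (3,0) (3,1) (4,0) (4,1)] -> total=9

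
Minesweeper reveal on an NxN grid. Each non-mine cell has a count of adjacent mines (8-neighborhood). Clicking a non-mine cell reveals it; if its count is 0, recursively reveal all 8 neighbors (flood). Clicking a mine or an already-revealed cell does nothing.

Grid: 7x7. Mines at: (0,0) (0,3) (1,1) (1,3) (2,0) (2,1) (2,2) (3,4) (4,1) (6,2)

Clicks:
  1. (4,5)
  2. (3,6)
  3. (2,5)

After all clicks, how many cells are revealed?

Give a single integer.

Answer: 23

Derivation:
Click 1 (4,5) count=1: revealed 1 new [(4,5)] -> total=1
Click 2 (3,6) count=0: revealed 22 new [(0,4) (0,5) (0,6) (1,4) (1,5) (1,6) (2,4) (2,5) (2,6) (3,5) (3,6) (4,3) (4,4) (4,6) (5,3) (5,4) (5,5) (5,6) (6,3) (6,4) (6,5) (6,6)] -> total=23
Click 3 (2,5) count=1: revealed 0 new [(none)] -> total=23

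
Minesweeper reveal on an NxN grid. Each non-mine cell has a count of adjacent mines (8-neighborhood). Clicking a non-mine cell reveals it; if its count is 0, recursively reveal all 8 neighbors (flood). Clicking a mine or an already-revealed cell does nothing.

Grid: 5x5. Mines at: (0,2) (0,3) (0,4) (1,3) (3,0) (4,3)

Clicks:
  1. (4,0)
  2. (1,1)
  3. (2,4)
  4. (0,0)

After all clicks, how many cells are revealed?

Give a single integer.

Click 1 (4,0) count=1: revealed 1 new [(4,0)] -> total=1
Click 2 (1,1) count=1: revealed 1 new [(1,1)] -> total=2
Click 3 (2,4) count=1: revealed 1 new [(2,4)] -> total=3
Click 4 (0,0) count=0: revealed 5 new [(0,0) (0,1) (1,0) (2,0) (2,1)] -> total=8

Answer: 8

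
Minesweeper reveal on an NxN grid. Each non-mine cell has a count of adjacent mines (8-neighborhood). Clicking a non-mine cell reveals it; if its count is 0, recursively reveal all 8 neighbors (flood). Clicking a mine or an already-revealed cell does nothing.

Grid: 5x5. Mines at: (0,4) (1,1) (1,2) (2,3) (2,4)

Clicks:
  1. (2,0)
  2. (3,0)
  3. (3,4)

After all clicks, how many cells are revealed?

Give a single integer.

Click 1 (2,0) count=1: revealed 1 new [(2,0)] -> total=1
Click 2 (3,0) count=0: revealed 12 new [(2,1) (2,2) (3,0) (3,1) (3,2) (3,3) (3,4) (4,0) (4,1) (4,2) (4,3) (4,4)] -> total=13
Click 3 (3,4) count=2: revealed 0 new [(none)] -> total=13

Answer: 13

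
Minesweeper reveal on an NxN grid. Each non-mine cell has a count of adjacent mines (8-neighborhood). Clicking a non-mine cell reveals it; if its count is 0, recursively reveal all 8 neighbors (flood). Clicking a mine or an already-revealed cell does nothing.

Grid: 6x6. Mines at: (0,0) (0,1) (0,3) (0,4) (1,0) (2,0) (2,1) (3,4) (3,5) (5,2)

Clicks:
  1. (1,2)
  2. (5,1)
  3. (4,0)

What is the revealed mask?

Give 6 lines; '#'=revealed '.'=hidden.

Answer: ......
..#...
......
##....
##....
##....

Derivation:
Click 1 (1,2) count=3: revealed 1 new [(1,2)] -> total=1
Click 2 (5,1) count=1: revealed 1 new [(5,1)] -> total=2
Click 3 (4,0) count=0: revealed 5 new [(3,0) (3,1) (4,0) (4,1) (5,0)] -> total=7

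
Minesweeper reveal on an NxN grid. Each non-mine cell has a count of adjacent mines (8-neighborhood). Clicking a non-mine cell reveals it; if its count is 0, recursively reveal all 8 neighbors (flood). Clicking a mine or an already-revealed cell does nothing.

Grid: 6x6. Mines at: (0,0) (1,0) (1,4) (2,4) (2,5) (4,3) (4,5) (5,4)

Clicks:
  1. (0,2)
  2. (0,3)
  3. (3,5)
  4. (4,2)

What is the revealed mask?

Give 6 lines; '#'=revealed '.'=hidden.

Answer: .###..
.###..
####..
####.#
###...
###...

Derivation:
Click 1 (0,2) count=0: revealed 20 new [(0,1) (0,2) (0,3) (1,1) (1,2) (1,3) (2,0) (2,1) (2,2) (2,3) (3,0) (3,1) (3,2) (3,3) (4,0) (4,1) (4,2) (5,0) (5,1) (5,2)] -> total=20
Click 2 (0,3) count=1: revealed 0 new [(none)] -> total=20
Click 3 (3,5) count=3: revealed 1 new [(3,5)] -> total=21
Click 4 (4,2) count=1: revealed 0 new [(none)] -> total=21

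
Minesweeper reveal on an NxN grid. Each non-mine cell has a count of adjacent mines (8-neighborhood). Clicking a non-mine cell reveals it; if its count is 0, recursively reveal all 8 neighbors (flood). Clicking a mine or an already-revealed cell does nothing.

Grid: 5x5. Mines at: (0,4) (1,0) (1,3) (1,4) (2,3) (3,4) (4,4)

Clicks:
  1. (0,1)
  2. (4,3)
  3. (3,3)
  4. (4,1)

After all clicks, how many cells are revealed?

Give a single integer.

Click 1 (0,1) count=1: revealed 1 new [(0,1)] -> total=1
Click 2 (4,3) count=2: revealed 1 new [(4,3)] -> total=2
Click 3 (3,3) count=3: revealed 1 new [(3,3)] -> total=3
Click 4 (4,1) count=0: revealed 9 new [(2,0) (2,1) (2,2) (3,0) (3,1) (3,2) (4,0) (4,1) (4,2)] -> total=12

Answer: 12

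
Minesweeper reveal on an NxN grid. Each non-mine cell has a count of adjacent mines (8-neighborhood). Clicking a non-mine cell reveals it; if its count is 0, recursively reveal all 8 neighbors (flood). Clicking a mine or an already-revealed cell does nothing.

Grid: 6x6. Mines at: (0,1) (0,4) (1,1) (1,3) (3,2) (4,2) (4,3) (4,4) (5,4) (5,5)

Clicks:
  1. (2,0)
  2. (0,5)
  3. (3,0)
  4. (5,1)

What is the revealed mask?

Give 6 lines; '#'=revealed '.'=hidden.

Answer: .....#
......
##....
##....
##....
##....

Derivation:
Click 1 (2,0) count=1: revealed 1 new [(2,0)] -> total=1
Click 2 (0,5) count=1: revealed 1 new [(0,5)] -> total=2
Click 3 (3,0) count=0: revealed 7 new [(2,1) (3,0) (3,1) (4,0) (4,1) (5,0) (5,1)] -> total=9
Click 4 (5,1) count=1: revealed 0 new [(none)] -> total=9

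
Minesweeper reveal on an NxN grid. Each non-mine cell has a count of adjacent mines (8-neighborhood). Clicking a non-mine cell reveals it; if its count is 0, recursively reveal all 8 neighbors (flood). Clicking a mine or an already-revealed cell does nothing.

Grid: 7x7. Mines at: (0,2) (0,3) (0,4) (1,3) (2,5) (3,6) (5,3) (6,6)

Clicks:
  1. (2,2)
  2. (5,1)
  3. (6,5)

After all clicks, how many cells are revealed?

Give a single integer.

Answer: 27

Derivation:
Click 1 (2,2) count=1: revealed 1 new [(2,2)] -> total=1
Click 2 (5,1) count=0: revealed 25 new [(0,0) (0,1) (1,0) (1,1) (1,2) (2,0) (2,1) (2,3) (2,4) (3,0) (3,1) (3,2) (3,3) (3,4) (4,0) (4,1) (4,2) (4,3) (4,4) (5,0) (5,1) (5,2) (6,0) (6,1) (6,2)] -> total=26
Click 3 (6,5) count=1: revealed 1 new [(6,5)] -> total=27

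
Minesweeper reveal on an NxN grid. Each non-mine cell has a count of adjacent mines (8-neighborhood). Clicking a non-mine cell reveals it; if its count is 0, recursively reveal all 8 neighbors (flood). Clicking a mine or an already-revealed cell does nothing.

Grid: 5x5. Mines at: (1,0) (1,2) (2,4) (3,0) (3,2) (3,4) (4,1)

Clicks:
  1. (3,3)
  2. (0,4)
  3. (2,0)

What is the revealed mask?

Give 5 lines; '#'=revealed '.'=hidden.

Click 1 (3,3) count=3: revealed 1 new [(3,3)] -> total=1
Click 2 (0,4) count=0: revealed 4 new [(0,3) (0,4) (1,3) (1,4)] -> total=5
Click 3 (2,0) count=2: revealed 1 new [(2,0)] -> total=6

Answer: ...##
...##
#....
...#.
.....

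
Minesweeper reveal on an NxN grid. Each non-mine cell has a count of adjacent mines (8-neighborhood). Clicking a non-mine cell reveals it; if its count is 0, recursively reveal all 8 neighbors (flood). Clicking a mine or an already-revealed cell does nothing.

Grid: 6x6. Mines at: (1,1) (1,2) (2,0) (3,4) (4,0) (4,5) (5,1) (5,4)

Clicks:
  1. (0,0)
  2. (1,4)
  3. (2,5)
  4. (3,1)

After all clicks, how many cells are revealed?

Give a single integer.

Click 1 (0,0) count=1: revealed 1 new [(0,0)] -> total=1
Click 2 (1,4) count=0: revealed 9 new [(0,3) (0,4) (0,5) (1,3) (1,4) (1,5) (2,3) (2,4) (2,5)] -> total=10
Click 3 (2,5) count=1: revealed 0 new [(none)] -> total=10
Click 4 (3,1) count=2: revealed 1 new [(3,1)] -> total=11

Answer: 11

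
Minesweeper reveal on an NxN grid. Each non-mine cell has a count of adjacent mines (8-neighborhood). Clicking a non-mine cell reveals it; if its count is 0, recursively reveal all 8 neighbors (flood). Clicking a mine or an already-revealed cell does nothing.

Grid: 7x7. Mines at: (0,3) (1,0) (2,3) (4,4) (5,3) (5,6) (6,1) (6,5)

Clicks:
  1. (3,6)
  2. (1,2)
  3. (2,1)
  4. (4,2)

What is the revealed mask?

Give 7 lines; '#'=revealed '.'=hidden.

Answer: ....###
..#.###
.#..###
....###
..#..##
.......
.......

Derivation:
Click 1 (3,6) count=0: revealed 14 new [(0,4) (0,5) (0,6) (1,4) (1,5) (1,6) (2,4) (2,5) (2,6) (3,4) (3,5) (3,6) (4,5) (4,6)] -> total=14
Click 2 (1,2) count=2: revealed 1 new [(1,2)] -> total=15
Click 3 (2,1) count=1: revealed 1 new [(2,1)] -> total=16
Click 4 (4,2) count=1: revealed 1 new [(4,2)] -> total=17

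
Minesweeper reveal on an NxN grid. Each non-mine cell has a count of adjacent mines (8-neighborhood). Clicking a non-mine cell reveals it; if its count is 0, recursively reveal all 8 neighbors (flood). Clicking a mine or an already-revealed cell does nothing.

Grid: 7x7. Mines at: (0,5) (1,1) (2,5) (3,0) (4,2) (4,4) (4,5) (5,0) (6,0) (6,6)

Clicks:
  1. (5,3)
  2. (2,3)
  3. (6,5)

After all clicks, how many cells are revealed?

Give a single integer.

Click 1 (5,3) count=2: revealed 1 new [(5,3)] -> total=1
Click 2 (2,3) count=0: revealed 12 new [(0,2) (0,3) (0,4) (1,2) (1,3) (1,4) (2,2) (2,3) (2,4) (3,2) (3,3) (3,4)] -> total=13
Click 3 (6,5) count=1: revealed 1 new [(6,5)] -> total=14

Answer: 14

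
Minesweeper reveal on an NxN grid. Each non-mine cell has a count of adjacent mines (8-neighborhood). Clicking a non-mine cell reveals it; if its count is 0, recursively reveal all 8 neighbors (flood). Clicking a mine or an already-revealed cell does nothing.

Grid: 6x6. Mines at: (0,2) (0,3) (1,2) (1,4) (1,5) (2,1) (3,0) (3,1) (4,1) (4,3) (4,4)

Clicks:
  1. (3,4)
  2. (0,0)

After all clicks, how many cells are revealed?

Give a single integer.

Answer: 5

Derivation:
Click 1 (3,4) count=2: revealed 1 new [(3,4)] -> total=1
Click 2 (0,0) count=0: revealed 4 new [(0,0) (0,1) (1,0) (1,1)] -> total=5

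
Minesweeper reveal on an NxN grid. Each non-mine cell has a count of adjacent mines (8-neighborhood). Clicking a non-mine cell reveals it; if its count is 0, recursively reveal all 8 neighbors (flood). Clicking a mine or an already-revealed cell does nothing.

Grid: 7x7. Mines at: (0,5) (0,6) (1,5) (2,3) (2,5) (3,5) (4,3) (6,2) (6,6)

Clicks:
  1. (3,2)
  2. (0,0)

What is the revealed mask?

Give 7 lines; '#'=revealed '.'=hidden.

Answer: #####..
#####..
###....
###....
###....
###....
##.....

Derivation:
Click 1 (3,2) count=2: revealed 1 new [(3,2)] -> total=1
Click 2 (0,0) count=0: revealed 23 new [(0,0) (0,1) (0,2) (0,3) (0,4) (1,0) (1,1) (1,2) (1,3) (1,4) (2,0) (2,1) (2,2) (3,0) (3,1) (4,0) (4,1) (4,2) (5,0) (5,1) (5,2) (6,0) (6,1)] -> total=24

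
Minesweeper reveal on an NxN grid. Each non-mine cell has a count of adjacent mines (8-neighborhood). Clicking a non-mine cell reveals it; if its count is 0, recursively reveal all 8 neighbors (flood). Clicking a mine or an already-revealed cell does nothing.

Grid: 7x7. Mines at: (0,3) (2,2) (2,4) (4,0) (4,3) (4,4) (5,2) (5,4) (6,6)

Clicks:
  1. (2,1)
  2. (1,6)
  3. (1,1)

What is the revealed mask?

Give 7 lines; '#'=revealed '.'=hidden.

Click 1 (2,1) count=1: revealed 1 new [(2,1)] -> total=1
Click 2 (1,6) count=0: revealed 14 new [(0,4) (0,5) (0,6) (1,4) (1,5) (1,6) (2,5) (2,6) (3,5) (3,6) (4,5) (4,6) (5,5) (5,6)] -> total=15
Click 3 (1,1) count=1: revealed 1 new [(1,1)] -> total=16

Answer: ....###
.#..###
.#...##
.....##
.....##
.....##
.......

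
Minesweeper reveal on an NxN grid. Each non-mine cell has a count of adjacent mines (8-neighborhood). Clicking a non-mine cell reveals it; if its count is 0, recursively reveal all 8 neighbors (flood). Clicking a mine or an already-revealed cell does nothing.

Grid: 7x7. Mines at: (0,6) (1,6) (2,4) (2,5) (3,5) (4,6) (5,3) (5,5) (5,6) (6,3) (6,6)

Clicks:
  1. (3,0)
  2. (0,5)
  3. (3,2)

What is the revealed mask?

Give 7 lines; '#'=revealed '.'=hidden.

Answer: ######.
######.
####...
####...
####...
###....
###....

Derivation:
Click 1 (3,0) count=0: revealed 30 new [(0,0) (0,1) (0,2) (0,3) (0,4) (0,5) (1,0) (1,1) (1,2) (1,3) (1,4) (1,5) (2,0) (2,1) (2,2) (2,3) (3,0) (3,1) (3,2) (3,3) (4,0) (4,1) (4,2) (4,3) (5,0) (5,1) (5,2) (6,0) (6,1) (6,2)] -> total=30
Click 2 (0,5) count=2: revealed 0 new [(none)] -> total=30
Click 3 (3,2) count=0: revealed 0 new [(none)] -> total=30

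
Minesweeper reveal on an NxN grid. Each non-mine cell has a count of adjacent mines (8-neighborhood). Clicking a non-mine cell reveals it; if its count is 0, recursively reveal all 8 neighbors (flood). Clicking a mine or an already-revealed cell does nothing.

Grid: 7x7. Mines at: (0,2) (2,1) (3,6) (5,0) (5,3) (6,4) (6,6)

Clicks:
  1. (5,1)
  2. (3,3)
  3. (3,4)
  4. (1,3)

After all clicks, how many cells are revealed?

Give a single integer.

Click 1 (5,1) count=1: revealed 1 new [(5,1)] -> total=1
Click 2 (3,3) count=0: revealed 22 new [(0,3) (0,4) (0,5) (0,6) (1,2) (1,3) (1,4) (1,5) (1,6) (2,2) (2,3) (2,4) (2,5) (2,6) (3,2) (3,3) (3,4) (3,5) (4,2) (4,3) (4,4) (4,5)] -> total=23
Click 3 (3,4) count=0: revealed 0 new [(none)] -> total=23
Click 4 (1,3) count=1: revealed 0 new [(none)] -> total=23

Answer: 23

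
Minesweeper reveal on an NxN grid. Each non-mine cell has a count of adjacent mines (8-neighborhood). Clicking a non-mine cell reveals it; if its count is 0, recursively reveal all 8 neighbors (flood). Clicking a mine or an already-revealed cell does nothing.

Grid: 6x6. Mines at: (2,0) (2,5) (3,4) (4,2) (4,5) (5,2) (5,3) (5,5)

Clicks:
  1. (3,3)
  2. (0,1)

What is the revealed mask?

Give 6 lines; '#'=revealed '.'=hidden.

Click 1 (3,3) count=2: revealed 1 new [(3,3)] -> total=1
Click 2 (0,1) count=0: revealed 18 new [(0,0) (0,1) (0,2) (0,3) (0,4) (0,5) (1,0) (1,1) (1,2) (1,3) (1,4) (1,5) (2,1) (2,2) (2,3) (2,4) (3,1) (3,2)] -> total=19

Answer: ######
######
.####.
.###..
......
......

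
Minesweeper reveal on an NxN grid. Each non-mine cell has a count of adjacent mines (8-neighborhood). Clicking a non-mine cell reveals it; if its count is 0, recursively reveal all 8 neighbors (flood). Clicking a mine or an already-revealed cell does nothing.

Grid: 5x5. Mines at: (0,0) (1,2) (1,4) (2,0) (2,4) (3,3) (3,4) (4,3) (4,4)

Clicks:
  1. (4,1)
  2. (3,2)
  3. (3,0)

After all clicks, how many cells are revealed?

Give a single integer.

Click 1 (4,1) count=0: revealed 6 new [(3,0) (3,1) (3,2) (4,0) (4,1) (4,2)] -> total=6
Click 2 (3,2) count=2: revealed 0 new [(none)] -> total=6
Click 3 (3,0) count=1: revealed 0 new [(none)] -> total=6

Answer: 6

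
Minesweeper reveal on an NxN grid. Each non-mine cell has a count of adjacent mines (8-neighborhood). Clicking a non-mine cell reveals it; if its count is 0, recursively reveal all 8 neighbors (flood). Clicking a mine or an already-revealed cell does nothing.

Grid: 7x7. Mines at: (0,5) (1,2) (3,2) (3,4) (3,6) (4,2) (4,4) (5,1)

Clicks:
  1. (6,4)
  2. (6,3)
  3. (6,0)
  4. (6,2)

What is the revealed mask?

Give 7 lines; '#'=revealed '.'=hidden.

Answer: .......
.......
.......
.......
.....##
..#####
#.#####

Derivation:
Click 1 (6,4) count=0: revealed 12 new [(4,5) (4,6) (5,2) (5,3) (5,4) (5,5) (5,6) (6,2) (6,3) (6,4) (6,5) (6,6)] -> total=12
Click 2 (6,3) count=0: revealed 0 new [(none)] -> total=12
Click 3 (6,0) count=1: revealed 1 new [(6,0)] -> total=13
Click 4 (6,2) count=1: revealed 0 new [(none)] -> total=13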